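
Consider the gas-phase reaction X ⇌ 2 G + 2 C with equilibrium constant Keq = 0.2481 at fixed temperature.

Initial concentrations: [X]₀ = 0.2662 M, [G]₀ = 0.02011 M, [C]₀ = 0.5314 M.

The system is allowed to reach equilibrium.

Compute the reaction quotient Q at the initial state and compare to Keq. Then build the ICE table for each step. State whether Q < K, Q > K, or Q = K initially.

Q₀ = 4.2900e-04; Q < K (proceeds forward)

Q₀ = 4.2900e-04 vs Keq = 0.2481 ⇒ Q<K, forward
Step 1:
                  X         G         C
  init       0.2662   0.02011    0.5314
  Δ         -0.1162    0.2324    0.2324
  eq           0.15    0.2525    0.7638
  solve Keq expr → x = 0.1162; check Q = 0.2481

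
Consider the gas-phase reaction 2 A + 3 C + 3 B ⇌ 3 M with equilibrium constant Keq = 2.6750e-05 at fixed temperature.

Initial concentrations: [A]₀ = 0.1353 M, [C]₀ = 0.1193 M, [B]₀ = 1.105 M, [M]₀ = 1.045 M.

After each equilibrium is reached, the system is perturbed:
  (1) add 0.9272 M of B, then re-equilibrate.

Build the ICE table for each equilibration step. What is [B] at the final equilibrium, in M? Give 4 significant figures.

Q₀ = 2.7211e+04 vs Keq = 2.6750e-05 ⇒ Q>K, reverse
Step 1:
                   A          C          B          M
  I           0.1353     0.1193      1.105      1.045
  C           0.6572     0.9858     0.9858    -0.9858
  E           0.7925      1.105      2.091    0.05918
  solve Keq expr → x = -0.3286; check Q = 2.6750e-05
Then add 0.9272 M of B.
Step 2:
                   A          C          B          M
  I           0.7925      1.105      3.018    0.05918
  C         -0.01519   -0.02279   -0.02279    0.02279
  E           0.7773      1.082      2.995    0.08197
  solve Keq expr → x = 0.007595; check Q = 2.6750e-05

[B]_eq = 2.995 M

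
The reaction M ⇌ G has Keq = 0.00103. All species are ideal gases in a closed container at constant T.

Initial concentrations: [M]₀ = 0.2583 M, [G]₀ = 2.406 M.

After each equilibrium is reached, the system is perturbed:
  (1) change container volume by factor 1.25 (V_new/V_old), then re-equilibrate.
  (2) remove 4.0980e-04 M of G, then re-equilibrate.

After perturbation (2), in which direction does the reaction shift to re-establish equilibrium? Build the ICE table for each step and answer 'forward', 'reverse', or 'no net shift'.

Direction: forward

Q₀ = 9.315 vs Keq = 0.00103 ⇒ Q>K, reverse
Step 1:
                  M         G
  I          0.2583     2.406
  C           2.403    -2.403
  E           2.662  0.002741
  solve Keq expr → x = -2.403; check Q = 0.00103
Then change container volume by factor 1.25 (V_new/V_old).
Step 2:
                  M         G
  I           2.129  0.002193
  C               0         0
  E           2.129  0.002193
  solve Keq expr → x = 0; check Q = 0.00103
Then remove 4.0980e-04 M of G.
Step 3:
                  M         G
  I           2.129  0.001783
  C       -4.0938e-04 4.0938e-04
  E           2.129  0.002193
  solve Keq expr → x = 4.0938e-04; check Q = 0.00103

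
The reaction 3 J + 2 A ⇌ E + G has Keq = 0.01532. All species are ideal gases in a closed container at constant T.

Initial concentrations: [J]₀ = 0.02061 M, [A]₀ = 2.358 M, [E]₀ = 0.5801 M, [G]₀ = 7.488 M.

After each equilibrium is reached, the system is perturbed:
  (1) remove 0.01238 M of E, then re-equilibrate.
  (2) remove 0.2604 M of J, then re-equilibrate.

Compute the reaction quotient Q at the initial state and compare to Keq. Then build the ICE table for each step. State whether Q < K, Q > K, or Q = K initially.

Q₀ = 8.9237e+04 vs Keq = 0.01532 ⇒ Q>K, reverse
Step 1:
                   J          A          E          G
  init       0.02061      2.358     0.5801      7.488
  Δ            1.487     0.9916    -0.4958    -0.4958
  eq           1.508       3.35     0.0843      6.992
  solve Keq expr → x = -0.4958; check Q = 0.01532
Then remove 0.01238 M of E.
Step 2:
                   J          A          E          G
  init         1.508       3.35    0.07192      6.992
  Δ         -0.02317   -0.01545   0.007724   0.007724
  eq           1.485      3.334    0.07965          7
  solve Keq expr → x = 0.007724; check Q = 0.01532
Then remove 0.2604 M of J.
Step 3:
                   J          A          E          G
  init         1.224      3.334    0.07965          7
  Δ          0.07387    0.04925   -0.02462   -0.02462
  eq           1.298      3.383    0.05502      6.975
  solve Keq expr → x = -0.02462; check Q = 0.01532

Q₀ = 8.9237e+04; Q > K (proceeds reverse)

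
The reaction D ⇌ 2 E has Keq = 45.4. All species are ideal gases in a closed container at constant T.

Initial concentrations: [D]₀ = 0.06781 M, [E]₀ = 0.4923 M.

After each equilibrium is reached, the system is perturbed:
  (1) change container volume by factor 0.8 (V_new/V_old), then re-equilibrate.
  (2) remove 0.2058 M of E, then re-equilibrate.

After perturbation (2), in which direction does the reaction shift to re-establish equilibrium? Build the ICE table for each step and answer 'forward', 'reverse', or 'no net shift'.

Q₀ = 3.574 vs Keq = 45.4 ⇒ Q<K, forward
Step 1:
                    D           E
  init        0.06781      0.4923
  Δ          -0.05957      0.1191
  eq         0.008235      0.6114
  solve Keq expr → x = 0.05957; check Q = 45.4
Then change container volume by factor 0.8 (V_new/V_old).
Step 2:
                    D           E
  init        0.01029      0.7643
  Δ          0.002412   -0.004823
  eq          0.01271      0.7595
  solve Keq expr → x = -0.002412; check Q = 45.4
Then remove 0.2058 M of E.
Step 3:
                    D           E
  init        0.01271      0.5537
  Δ         -0.005673     0.01135
  eq         0.007032       0.565
  solve Keq expr → x = 0.005673; check Q = 45.4

Direction: forward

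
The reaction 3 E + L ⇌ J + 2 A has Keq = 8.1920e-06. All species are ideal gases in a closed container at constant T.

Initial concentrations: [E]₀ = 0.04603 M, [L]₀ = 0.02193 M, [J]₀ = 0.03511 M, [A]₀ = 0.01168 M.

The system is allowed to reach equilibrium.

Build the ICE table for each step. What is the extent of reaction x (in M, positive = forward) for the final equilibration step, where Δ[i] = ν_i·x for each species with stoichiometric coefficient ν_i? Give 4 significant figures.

x = -0.005818 M

Q₀ = 2.24 vs Keq = 8.1920e-06 ⇒ Q>K, reverse
Step 1:
                    E           L           J           A
  init        0.04603     0.02193     0.03511     0.01168
  Δ           0.01745    0.005818   -0.005818    -0.01164
  eq          0.06348     0.02775     0.02929  4.4557e-05
  solve Keq expr → x = -0.005818; check Q = 8.1920e-06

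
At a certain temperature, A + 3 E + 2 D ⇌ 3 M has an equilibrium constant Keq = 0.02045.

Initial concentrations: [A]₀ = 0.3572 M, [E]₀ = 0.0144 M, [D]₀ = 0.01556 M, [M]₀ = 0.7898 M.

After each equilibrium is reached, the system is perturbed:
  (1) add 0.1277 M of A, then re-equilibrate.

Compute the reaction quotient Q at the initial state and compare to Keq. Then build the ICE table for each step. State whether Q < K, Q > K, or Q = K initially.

Q₀ = 1.9078e+09 vs Keq = 0.02045 ⇒ Q>K, reverse
Step 1:
                  A         E         D         M
  I          0.3572    0.0144   0.01556    0.7898
  C          0.2304    0.6912    0.4608   -0.6912
  E          0.5876    0.7056    0.4764   0.09858
  solve Keq expr → x = -0.2304; check Q = 0.02045
Then add 0.1277 M of A.
Step 2:
                  A         E         D         M
  I          0.7153    0.7056    0.4764   0.09858
  C       -0.001763 -0.005288 -0.003525  0.005288
  E          0.7135    0.7003    0.4728    0.1039
  solve Keq expr → x = 0.001763; check Q = 0.02045

Q₀ = 1.9078e+09; Q > K (proceeds reverse)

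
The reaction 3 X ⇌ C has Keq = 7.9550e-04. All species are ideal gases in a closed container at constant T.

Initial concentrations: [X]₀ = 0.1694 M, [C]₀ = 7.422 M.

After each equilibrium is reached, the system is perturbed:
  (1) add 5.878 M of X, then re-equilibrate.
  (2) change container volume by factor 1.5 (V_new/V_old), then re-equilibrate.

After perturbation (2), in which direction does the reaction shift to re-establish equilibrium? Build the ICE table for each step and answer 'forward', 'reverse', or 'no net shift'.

Direction: reverse

Q₀ = 1527 vs Keq = 7.9550e-04 ⇒ Q>K, reverse
Step 1:
                  X         C
  Initial    0.1694     7.422
  Change      14.59    -4.864
  Equil       14.76     2.558
  solve Keq expr → x = -4.864; check Q = 7.9550e-04
Then add 5.878 M of X.
Step 2:
                  X         C
  Initial     20.64     2.558
  Change     -3.773     1.258
  Equil       16.87     3.816
  solve Keq expr → x = 1.258; check Q = 7.9550e-04
Then change container volume by factor 1.5 (V_new/V_old).
Step 3:
                  X         C
  Initial     11.24     2.544
  Change      2.039   -0.6798
  Equil       13.28     1.864
  solve Keq expr → x = -0.6798; check Q = 7.9550e-04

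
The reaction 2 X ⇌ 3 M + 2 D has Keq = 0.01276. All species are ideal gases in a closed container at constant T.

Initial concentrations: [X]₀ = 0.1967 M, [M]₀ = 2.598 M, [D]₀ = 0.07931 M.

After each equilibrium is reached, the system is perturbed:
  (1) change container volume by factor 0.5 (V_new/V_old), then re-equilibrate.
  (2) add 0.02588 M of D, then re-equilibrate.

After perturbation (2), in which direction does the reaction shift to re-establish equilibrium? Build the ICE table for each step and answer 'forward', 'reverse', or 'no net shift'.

Direction: reverse

Q₀ = 2.851 vs Keq = 0.01276 ⇒ Q>K, reverse
Step 1:
                  X         M         D
  init       0.1967     2.598   0.07931
  Δ          0.0716   -0.1074   -0.0716
  eq         0.2683     2.491  0.007711
  solve Keq expr → x = -0.0358; check Q = 0.01276
Then change container volume by factor 0.5 (V_new/V_old).
Step 2:
                  X         M         D
  init       0.5366     4.981   0.01542
  Δ        0.009844  -0.01477 -0.009844
  eq         0.5464     4.966  0.005577
  solve Keq expr → x = -0.004922; check Q = 0.01276
Then add 0.02588 M of D.
Step 3:
                  X         M         D
  init       0.5464     4.966   0.03146
  Δ         0.02555  -0.03833  -0.02555
  eq          0.572     4.928  0.005906
  solve Keq expr → x = -0.01278; check Q = 0.01276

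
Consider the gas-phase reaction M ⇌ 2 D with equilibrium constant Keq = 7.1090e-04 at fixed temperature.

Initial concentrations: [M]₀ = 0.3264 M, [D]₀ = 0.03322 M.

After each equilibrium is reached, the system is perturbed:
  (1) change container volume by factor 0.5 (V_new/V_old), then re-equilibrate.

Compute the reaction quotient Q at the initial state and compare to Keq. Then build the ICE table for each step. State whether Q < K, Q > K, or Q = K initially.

Q₀ = 0.003381 vs Keq = 7.1090e-04 ⇒ Q>K, reverse
Step 1:
                   M          D
  Initial     0.3264    0.03322
  Change    0.008891   -0.01778
  Equil       0.3353    0.01544
  solve Keq expr → x = -0.008891; check Q = 7.1090e-04
Then change container volume by factor 0.5 (V_new/V_old).
Step 2:
                   M          D
  Initial     0.6706    0.03088
  Change    0.004485  -0.008971
  Equil       0.6751    0.02191
  solve Keq expr → x = -0.004485; check Q = 7.1090e-04

Q₀ = 0.003381; Q > K (proceeds reverse)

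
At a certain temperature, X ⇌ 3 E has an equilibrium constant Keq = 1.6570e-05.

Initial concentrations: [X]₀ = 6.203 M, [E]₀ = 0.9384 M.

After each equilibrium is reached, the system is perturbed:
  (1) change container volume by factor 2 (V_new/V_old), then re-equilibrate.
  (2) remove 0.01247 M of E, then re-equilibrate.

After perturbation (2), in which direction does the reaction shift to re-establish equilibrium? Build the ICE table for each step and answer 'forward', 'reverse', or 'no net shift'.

Q₀ = 0.1332 vs Keq = 1.6570e-05 ⇒ Q>K, reverse
Step 1:
                    X           E
  init          6.203      0.9384
  Δ            0.2969     -0.8908
  eq              6.5     0.04758
  solve Keq expr → x = -0.2969; check Q = 1.6570e-05
Then change container volume by factor 2 (V_new/V_old).
Step 2:
                    X           E
  init           3.25     0.02379
  Δ         -0.004652     0.01396
  eq            3.245     0.03775
  solve Keq expr → x = 0.004652; check Q = 1.6570e-05
Then remove 0.01247 M of E.
Step 3:
                    X           E
  init          3.245     0.02528
  Δ         -0.004151     0.01245
  eq            3.241     0.03773
  solve Keq expr → x = 0.004151; check Q = 1.6570e-05

Direction: forward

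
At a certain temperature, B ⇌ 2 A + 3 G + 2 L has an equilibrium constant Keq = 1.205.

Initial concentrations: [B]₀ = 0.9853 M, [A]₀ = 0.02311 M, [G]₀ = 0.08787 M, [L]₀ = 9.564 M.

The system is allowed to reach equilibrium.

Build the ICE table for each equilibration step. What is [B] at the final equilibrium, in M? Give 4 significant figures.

[B]_eq = 0.8494 M

Q₀ = 3.3638e-05 vs Keq = 1.205 ⇒ Q<K, forward
Step 1:
                  B         A         G         L
  I          0.9853   0.02311   0.08787     9.564
  C         -0.1359    0.2718    0.4077    0.2718
  E          0.8494    0.2949    0.4955     9.836
  solve Keq expr → x = 0.1359; check Q = 1.205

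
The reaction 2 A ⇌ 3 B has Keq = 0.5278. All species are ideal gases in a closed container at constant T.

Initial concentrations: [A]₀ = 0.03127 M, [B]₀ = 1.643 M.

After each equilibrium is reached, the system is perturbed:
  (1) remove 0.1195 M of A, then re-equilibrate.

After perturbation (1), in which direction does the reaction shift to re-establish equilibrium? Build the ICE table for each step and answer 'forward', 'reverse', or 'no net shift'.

Direction: reverse

Q₀ = 4536 vs Keq = 0.5278 ⇒ Q>K, reverse
Step 1:
                   A          B
  Initial    0.03127      1.643
  Change      0.6701     -1.005
  Equil       0.7013     0.6379
  solve Keq expr → x = -0.335; check Q = 0.5278
Then remove 0.1195 M of A.
Step 2:
                   A          B
  Initial     0.5818     0.6379
  Change     0.03492   -0.05238
  Equil       0.6167     0.5855
  solve Keq expr → x = -0.01746; check Q = 0.5278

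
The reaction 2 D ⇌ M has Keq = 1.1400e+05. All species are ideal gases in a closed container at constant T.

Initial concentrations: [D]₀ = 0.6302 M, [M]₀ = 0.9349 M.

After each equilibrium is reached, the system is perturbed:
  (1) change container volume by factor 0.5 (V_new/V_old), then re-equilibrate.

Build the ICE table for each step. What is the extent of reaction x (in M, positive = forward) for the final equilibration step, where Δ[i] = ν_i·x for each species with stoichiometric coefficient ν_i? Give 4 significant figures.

x = 9.6877e-04 M

Q₀ = 2.354 vs Keq = 1.1400e+05 ⇒ Q<K, forward
Step 1:
                   D          M
  init        0.6302     0.9349
  Δ          -0.6269     0.3134
  eq        0.003309      1.248
  solve Keq expr → x = 0.3134; check Q = 1.1400e+05
Then change container volume by factor 0.5 (V_new/V_old).
Step 2:
                   D          M
  init      0.006618      2.497
  Δ        -0.001938 9.6877e-04
  eq        0.004681      2.498
  solve Keq expr → x = 9.6877e-04; check Q = 1.1400e+05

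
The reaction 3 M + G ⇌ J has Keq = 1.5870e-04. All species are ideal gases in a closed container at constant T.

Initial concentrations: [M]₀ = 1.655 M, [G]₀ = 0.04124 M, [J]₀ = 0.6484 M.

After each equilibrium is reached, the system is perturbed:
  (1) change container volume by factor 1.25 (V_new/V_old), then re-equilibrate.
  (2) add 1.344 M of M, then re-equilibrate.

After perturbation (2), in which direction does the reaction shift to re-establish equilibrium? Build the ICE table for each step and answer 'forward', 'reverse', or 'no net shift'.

Direction: forward

Q₀ = 3.468 vs Keq = 1.5870e-04 ⇒ Q>K, reverse
Step 1:
                   M          G          J
  Initial      1.655    0.04124     0.6484
  Change        1.93     0.6434    -0.6434
  Equil        3.585     0.6846   0.005007
  solve Keq expr → x = -0.6434; check Q = 1.5870e-04
Then change container volume by factor 1.25 (V_new/V_old).
Step 2:
                   M          G          J
  Initial      2.868     0.5477   0.004006
  Change    0.005805   0.001935  -0.001935
  Equil        2.874     0.5496   0.002071
  solve Keq expr → x = -0.001935; check Q = 1.5870e-04
Then add 1.344 M of M.
Step 3:
                   M          G          J
  Initial      4.218     0.5496   0.002071
  Change    -0.01309  -0.004363   0.004363
  Equil        4.205     0.5453   0.006434
  solve Keq expr → x = 0.004363; check Q = 1.5870e-04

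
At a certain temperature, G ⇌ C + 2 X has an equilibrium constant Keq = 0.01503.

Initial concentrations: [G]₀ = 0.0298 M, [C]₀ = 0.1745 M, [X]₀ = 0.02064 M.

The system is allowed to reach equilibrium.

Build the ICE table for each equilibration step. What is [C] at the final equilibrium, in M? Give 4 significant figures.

Q₀ = 0.002495 vs Keq = 0.01503 ⇒ Q<K, forward
Step 1:
                   G          C          X
  Initial     0.0298     0.1745    0.02064
  Change   -0.009847   0.009847    0.01969
  Equil      0.01995     0.1843    0.04033
  solve Keq expr → x = 0.009847; check Q = 0.01503

[C]_eq = 0.1843 M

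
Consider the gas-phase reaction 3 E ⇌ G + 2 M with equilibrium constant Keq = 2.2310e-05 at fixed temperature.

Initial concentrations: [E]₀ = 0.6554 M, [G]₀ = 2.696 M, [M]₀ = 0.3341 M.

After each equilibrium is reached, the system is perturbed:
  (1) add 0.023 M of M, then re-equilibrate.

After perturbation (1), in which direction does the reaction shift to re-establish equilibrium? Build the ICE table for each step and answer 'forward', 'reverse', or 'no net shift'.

Direction: reverse

Q₀ = 1.069 vs Keq = 2.2310e-05 ⇒ Q>K, reverse
Step 1:
                   E          G          M
  init        0.6554      2.696     0.3341
  Δ           0.4957    -0.1652    -0.3304
  eq           1.151      2.531   0.003667
  solve Keq expr → x = -0.1652; check Q = 2.2310e-05
Then add 0.023 M of M.
Step 2:
                   E          G          M
  init         1.151      2.531    0.02667
  Δ          0.03424   -0.01141   -0.02283
  eq           1.185      2.519    0.00384
  solve Keq expr → x = -0.01141; check Q = 2.2310e-05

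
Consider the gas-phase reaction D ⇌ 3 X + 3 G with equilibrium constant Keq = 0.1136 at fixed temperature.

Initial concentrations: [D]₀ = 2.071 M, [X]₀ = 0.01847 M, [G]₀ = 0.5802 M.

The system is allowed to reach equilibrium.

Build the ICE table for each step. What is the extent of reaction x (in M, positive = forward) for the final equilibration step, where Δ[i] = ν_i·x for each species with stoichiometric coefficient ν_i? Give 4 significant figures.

x = 0.1748 M

Q₀ = 5.9423e-07 vs Keq = 0.1136 ⇒ Q<K, forward
Step 1:
                  D         X         G
  Initial     2.071   0.01847    0.5802
  Change    -0.1748    0.5243    0.5243
  Equil       1.896    0.5427     1.104
  solve Keq expr → x = 0.1748; check Q = 0.1136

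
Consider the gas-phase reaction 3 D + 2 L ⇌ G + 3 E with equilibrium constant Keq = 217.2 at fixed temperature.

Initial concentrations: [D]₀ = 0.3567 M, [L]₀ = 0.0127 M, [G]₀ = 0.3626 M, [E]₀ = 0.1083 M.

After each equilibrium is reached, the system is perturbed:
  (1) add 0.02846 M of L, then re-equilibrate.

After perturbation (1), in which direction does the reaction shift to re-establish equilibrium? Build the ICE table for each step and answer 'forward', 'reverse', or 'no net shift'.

Q₀ = 62.92 vs Keq = 217.2 ⇒ Q<K, forward
Step 1:
                   D          L          G          E
  init        0.3567     0.0127     0.3626     0.1083
  Δ        -0.007339  -0.004893   0.002446   0.007339
  eq          0.3494   0.007807      0.365     0.1156
  solve Keq expr → x = 0.002446; check Q = 217.2
Then add 0.02846 M of L.
Step 2:
                   D          L          G          E
  init        0.3494    0.03627      0.365     0.1156
  Δ         -0.03399   -0.02266    0.01133    0.03399
  eq          0.3154     0.0136     0.3764     0.1496
  solve Keq expr → x = 0.01133; check Q = 217.2

Direction: forward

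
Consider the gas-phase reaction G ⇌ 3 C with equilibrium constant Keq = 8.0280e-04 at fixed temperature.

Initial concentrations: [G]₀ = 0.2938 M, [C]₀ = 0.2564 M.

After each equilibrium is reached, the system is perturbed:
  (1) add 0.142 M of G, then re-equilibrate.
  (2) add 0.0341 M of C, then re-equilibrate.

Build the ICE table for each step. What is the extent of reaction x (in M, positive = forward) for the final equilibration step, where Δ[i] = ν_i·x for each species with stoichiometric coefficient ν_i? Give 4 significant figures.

Q₀ = 0.05737 vs Keq = 8.0280e-04 ⇒ Q>K, reverse
Step 1:
                  G         C
  init       0.2938    0.2564
  Δ         0.06348   -0.1905
  eq         0.3573   0.06595
  solve Keq expr → x = -0.06348; check Q = 8.0280e-04
Then add 0.142 M of G.
Step 2:
                  G         C
  init       0.4993   0.06595
  Δ       -0.002552  0.007657
  eq         0.4967   0.07361
  solve Keq expr → x = 0.002552; check Q = 8.0280e-04
Then add 0.0341 M of C.
Step 3:
                  G         C
  init       0.4967    0.1077
  Δ         0.01118  -0.03355
  eq         0.5079   0.07415
  solve Keq expr → x = -0.01118; check Q = 8.0280e-04

x = -0.01118 M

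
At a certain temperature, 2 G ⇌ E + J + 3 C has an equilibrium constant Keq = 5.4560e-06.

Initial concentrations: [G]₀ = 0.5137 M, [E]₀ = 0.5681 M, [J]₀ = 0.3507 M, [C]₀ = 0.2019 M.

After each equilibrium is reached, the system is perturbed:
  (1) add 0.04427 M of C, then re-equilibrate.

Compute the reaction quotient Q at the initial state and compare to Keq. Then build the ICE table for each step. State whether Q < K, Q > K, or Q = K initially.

Q₀ = 0.006214; Q > K (proceeds reverse)

Q₀ = 0.006214 vs Keq = 5.4560e-06 ⇒ Q>K, reverse
Step 1:
                  G         E         J         C
  init       0.5137    0.5681    0.3507    0.2019
  Δ          0.1183  -0.05914  -0.05914   -0.1774
  eq          0.632     0.509    0.2916   0.02449
  solve Keq expr → x = -0.05914; check Q = 5.4560e-06
Then add 0.04427 M of C.
Step 2:
                  G         E         J         C
  init        0.632     0.509    0.2916   0.06876
  Δ         0.02858  -0.01429  -0.01429  -0.04287
  eq         0.6606    0.4947    0.2773   0.02589
  solve Keq expr → x = -0.01429; check Q = 5.4560e-06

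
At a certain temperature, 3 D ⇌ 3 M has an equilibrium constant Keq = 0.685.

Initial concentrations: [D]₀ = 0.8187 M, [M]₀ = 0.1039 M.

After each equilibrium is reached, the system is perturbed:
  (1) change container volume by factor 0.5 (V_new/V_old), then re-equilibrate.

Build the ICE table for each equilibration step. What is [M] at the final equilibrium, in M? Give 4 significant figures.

[M]_eq = 0.8645 M

Q₀ = 0.002044 vs Keq = 0.685 ⇒ Q<K, forward
Step 1:
                   D          M
  I           0.8187     0.1039
  C          -0.3284     0.3284
  E           0.4903     0.4323
  solve Keq expr → x = 0.1095; check Q = 0.685
Then change container volume by factor 0.5 (V_new/V_old).
Step 2:
                   D          M
  I           0.9807     0.8645
  C                0          0
  E           0.9807     0.8645
  solve Keq expr → x = 0; check Q = 0.685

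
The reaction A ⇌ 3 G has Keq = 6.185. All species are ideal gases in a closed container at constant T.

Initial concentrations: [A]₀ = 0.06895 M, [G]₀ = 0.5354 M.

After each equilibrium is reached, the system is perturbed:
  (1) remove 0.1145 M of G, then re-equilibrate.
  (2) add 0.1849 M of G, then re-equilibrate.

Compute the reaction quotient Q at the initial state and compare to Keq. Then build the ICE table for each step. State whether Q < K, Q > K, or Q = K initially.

Q₀ = 2.226 vs Keq = 6.185 ⇒ Q<K, forward
Step 1:
                  A         G
  init      0.06895    0.5354
  Δ        -0.02962   0.08885
  eq        0.03933    0.6243
  solve Keq expr → x = 0.02962; check Q = 6.185
Then remove 0.1145 M of G.
Step 2:
                  A         G
  init      0.03933    0.5098
  Δ        -0.01273    0.0382
  eq         0.0266    0.5479
  solve Keq expr → x = 0.01273; check Q = 6.185
Then add 0.1849 M of G.
Step 3:
                  A         G
  init       0.0266    0.7328
  Δ          0.0216  -0.06481
  eq         0.0482     0.668
  solve Keq expr → x = -0.0216; check Q = 6.185

Q₀ = 2.226; Q < K (proceeds forward)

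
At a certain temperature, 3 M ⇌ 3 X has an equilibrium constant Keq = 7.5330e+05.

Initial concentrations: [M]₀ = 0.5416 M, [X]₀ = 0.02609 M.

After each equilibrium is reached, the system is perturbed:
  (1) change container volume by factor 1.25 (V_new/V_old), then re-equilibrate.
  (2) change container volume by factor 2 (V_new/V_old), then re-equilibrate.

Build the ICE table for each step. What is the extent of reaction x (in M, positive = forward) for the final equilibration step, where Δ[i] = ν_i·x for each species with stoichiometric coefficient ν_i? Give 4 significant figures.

Q₀ = 1.1179e-04 vs Keq = 7.5330e+05 ⇒ Q<K, forward
Step 1:
                   M          X
  Initial     0.5416    0.02609
  Change     -0.5354     0.5354
  Equil     0.006171     0.5615
  solve Keq expr → x = 0.1785; check Q = 7.5330e+05
Then change container volume by factor 1.25 (V_new/V_old).
Step 2:
                   M          X
  Initial   0.004937     0.4492
  Change           0          0
  Equil     0.004937     0.4492
  solve Keq expr → x = 0; check Q = 7.5330e+05
Then change container volume by factor 2 (V_new/V_old).
Step 3:
                   M          X
  Initial   0.002469     0.2246
  Change           0          0
  Equil     0.002469     0.2246
  solve Keq expr → x = 0; check Q = 7.5330e+05

x = 0 M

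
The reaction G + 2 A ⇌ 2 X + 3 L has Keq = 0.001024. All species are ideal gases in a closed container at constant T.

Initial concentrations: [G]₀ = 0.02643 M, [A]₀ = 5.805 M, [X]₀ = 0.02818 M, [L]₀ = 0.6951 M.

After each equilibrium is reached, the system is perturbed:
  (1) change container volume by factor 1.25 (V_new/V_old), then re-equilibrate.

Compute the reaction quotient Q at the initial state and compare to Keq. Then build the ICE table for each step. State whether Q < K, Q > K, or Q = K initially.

Q₀ = 2.9945e-04 vs Keq = 0.001024 ⇒ Q<K, forward
Step 1:
                   G          A          X          L
  I          0.02643      5.805    0.02818     0.6951
  C        -0.007132   -0.01426    0.01426     0.0214
  E           0.0193      5.791    0.04244     0.7165
  solve Keq expr → x = 0.007132; check Q = 0.001024
Then change container volume by factor 1.25 (V_new/V_old).
Step 2:
                   G          A          X          L
  I          0.01544      4.633    0.03396     0.5732
  C        -0.002264  -0.004529   0.004529   0.006793
  E          0.01317      4.628    0.03848       0.58
  solve Keq expr → x = 0.002264; check Q = 0.001024

Q₀ = 2.9945e-04; Q < K (proceeds forward)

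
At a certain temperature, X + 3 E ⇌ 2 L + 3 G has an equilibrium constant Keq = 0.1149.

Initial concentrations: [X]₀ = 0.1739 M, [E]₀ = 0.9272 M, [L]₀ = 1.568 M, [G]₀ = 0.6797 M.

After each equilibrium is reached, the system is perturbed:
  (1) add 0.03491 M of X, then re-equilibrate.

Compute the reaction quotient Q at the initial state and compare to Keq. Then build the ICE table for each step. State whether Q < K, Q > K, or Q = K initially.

Q₀ = 5.57 vs Keq = 0.1149 ⇒ Q>K, reverse
Step 1:
                    X           E           L           G
  Initial      0.1739      0.9272       1.568      0.6797
  Change       0.1146      0.3437     -0.2291     -0.3437
  Equil        0.2885       1.271       1.339       0.336
  solve Keq expr → x = -0.1146; check Q = 0.1149
Then add 0.03491 M of X.
Step 2:
                    X           E           L           G
  Initial      0.3234       1.271       1.339       0.336
  Change    -0.002882   -0.008647    0.005765    0.008647
  Equil        0.3205       1.262       1.345      0.3447
  solve Keq expr → x = 0.002882; check Q = 0.1149

Q₀ = 5.57; Q > K (proceeds reverse)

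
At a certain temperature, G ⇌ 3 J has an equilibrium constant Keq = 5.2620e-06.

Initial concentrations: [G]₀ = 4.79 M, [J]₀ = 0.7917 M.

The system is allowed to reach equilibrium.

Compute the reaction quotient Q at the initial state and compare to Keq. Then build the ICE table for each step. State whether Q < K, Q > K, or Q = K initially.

Q₀ = 0.1036 vs Keq = 5.2620e-06 ⇒ Q>K, reverse
Step 1:
                  G         J
  Initial      4.79    0.7917
  Change      0.254   -0.7619
  Equil       5.044   0.02983
  solve Keq expr → x = -0.254; check Q = 5.2620e-06

Q₀ = 0.1036; Q > K (proceeds reverse)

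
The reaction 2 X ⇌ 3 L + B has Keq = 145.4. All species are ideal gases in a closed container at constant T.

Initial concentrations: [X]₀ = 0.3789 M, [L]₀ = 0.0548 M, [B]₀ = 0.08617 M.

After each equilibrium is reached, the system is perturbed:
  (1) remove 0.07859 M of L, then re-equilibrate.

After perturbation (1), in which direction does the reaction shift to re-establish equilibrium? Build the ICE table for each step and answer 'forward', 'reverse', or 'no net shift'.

Q₀ = 9.8775e-05 vs Keq = 145.4 ⇒ Q<K, forward
Step 1:
                   X          L          B
  init        0.3789     0.0548    0.08617
  Δ          -0.3593      0.539     0.1797
  eq         0.01957     0.5938     0.2658
  solve Keq expr → x = 0.1797; check Q = 145.4
Then remove 0.07859 M of L.
Step 2:
                   X          L          B
  init       0.01957     0.5152     0.2658
  Δ        -0.003461   0.005191    0.00173
  eq          0.0161     0.5204     0.2676
  solve Keq expr → x = 0.00173; check Q = 145.4

Direction: forward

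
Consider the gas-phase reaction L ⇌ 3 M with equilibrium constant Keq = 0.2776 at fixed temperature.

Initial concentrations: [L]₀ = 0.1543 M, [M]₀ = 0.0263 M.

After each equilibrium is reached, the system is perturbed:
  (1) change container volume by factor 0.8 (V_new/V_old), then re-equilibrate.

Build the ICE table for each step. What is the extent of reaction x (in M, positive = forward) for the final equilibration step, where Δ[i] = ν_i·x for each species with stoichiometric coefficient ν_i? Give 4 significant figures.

Q₀ = 1.1790e-04 vs Keq = 0.2776 ⇒ Q<K, forward
Step 1:
                  L         M
  init       0.1543    0.0263
  Δ        -0.08187    0.2456
  eq        0.07243    0.2719
  solve Keq expr → x = 0.08187; check Q = 0.2776
Then change container volume by factor 0.8 (V_new/V_old).
Step 2:
                  L         M
  init      0.09053    0.3399
  Δ         0.01164  -0.03493
  eq         0.1022     0.305
  solve Keq expr → x = -0.01164; check Q = 0.2776

x = -0.01164 M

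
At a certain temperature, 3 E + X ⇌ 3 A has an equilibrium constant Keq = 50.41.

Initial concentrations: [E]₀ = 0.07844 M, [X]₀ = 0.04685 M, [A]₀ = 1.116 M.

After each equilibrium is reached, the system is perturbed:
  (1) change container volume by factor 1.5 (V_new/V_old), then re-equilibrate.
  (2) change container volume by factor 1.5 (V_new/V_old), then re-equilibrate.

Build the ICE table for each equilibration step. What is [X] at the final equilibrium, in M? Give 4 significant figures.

Q₀ = 6.1471e+04 vs Keq = 50.41 ⇒ Q>K, reverse
Step 1:
                  E         X         A
  Initial   0.07844   0.04685     1.116
  Change     0.3222    0.1074   -0.3222
  Equil      0.4007    0.1543    0.7938
  solve Keq expr → x = -0.1074; check Q = 50.41
Then change container volume by factor 1.5 (V_new/V_old).
Step 2:
                  E         X         A
  Initial    0.2671    0.1028    0.5292
  Change    0.02054  0.006847  -0.02054
  Equil      0.2876    0.1097    0.5086
  solve Keq expr → x = -0.006847; check Q = 50.41
Then change container volume by factor 1.5 (V_new/V_old).
Step 3:
                  E         X         A
  Initial    0.1918   0.07312    0.3391
  Change     0.0142  0.004735   -0.0142
  Equil       0.206   0.07786    0.3249
  solve Keq expr → x = -0.004735; check Q = 50.41

[X]_eq = 0.07786 M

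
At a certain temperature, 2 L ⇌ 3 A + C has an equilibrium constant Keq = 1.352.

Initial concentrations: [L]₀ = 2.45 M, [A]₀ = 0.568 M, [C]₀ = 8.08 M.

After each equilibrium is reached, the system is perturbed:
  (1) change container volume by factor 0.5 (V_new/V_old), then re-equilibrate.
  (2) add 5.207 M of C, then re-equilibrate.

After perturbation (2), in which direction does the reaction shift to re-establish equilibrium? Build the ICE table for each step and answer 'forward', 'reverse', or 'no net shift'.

Direction: reverse

Q₀ = 0.2467 vs Keq = 1.352 ⇒ Q<K, forward
Step 1:
                   L          A          C
  init          2.45      0.568       8.08
  Δ          -0.2413      0.362     0.1207
  eq           2.209       0.93      8.201
  solve Keq expr → x = 0.1207; check Q = 1.352
Then change container volume by factor 0.5 (V_new/V_old).
Step 2:
                   L          A          C
  init         4.417       1.86       16.4
  Δ            0.408     -0.612     -0.204
  eq           4.825      1.248       16.2
  solve Keq expr → x = -0.204; check Q = 1.352
Then add 5.207 M of C.
Step 3:
                   L          A          C
  init         4.825      1.248       21.4
  Δ          0.06648   -0.09971   -0.03324
  eq           4.892      1.148      21.37
  solve Keq expr → x = -0.03324; check Q = 1.352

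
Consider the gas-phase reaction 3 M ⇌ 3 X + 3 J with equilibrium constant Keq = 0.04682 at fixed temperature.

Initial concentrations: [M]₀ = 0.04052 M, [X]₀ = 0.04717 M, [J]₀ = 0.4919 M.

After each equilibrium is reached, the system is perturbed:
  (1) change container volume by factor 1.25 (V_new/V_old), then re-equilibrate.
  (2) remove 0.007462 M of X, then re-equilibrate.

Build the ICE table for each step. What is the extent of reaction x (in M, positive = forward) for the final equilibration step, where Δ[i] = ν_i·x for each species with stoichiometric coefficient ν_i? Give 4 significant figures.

x = 0.001242 M

Q₀ = 0.1878 vs Keq = 0.04682 ⇒ Q>K, reverse
Step 1:
                   M          X          J
  I          0.04052    0.04717     0.4919
  C         0.009663  -0.009663  -0.009663
  E          0.05018    0.03751     0.4822
  solve Keq expr → x = -0.003221; check Q = 0.04682
Then change container volume by factor 1.25 (V_new/V_old).
Step 2:
                   M          X          J
  I          0.04015    0.03001     0.3858
  C        -0.003711   0.003711   0.003711
  E          0.03644    0.03372     0.3895
  solve Keq expr → x = 0.001237; check Q = 0.04682
Then remove 0.007462 M of X.
Step 3:
                   M          X          J
  I          0.03644    0.02625     0.3895
  C        -0.003727   0.003727   0.003727
  E          0.03271    0.02998     0.3932
  solve Keq expr → x = 0.001242; check Q = 0.04682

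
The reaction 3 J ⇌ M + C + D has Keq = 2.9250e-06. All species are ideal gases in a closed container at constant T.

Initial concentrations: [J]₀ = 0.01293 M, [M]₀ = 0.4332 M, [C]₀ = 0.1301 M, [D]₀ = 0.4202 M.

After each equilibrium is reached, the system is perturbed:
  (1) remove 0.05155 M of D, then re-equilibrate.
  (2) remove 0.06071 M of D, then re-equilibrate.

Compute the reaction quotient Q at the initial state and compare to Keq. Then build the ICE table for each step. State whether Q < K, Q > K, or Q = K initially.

Q₀ = 1.0955e+04; Q > K (proceeds reverse)

Q₀ = 1.0955e+04 vs Keq = 2.9250e-06 ⇒ Q>K, reverse
Step 1:
                    J           M           C           D
  I           0.01293      0.4332      0.1301      0.4202
  C            0.3903     -0.1301     -0.1301     -0.1301
  E            0.4032      0.3031  2.1808e-06      0.2901
  solve Keq expr → x = -0.1301; check Q = 2.9250e-06
Then remove 0.05155 M of D.
Step 2:
                    J           M           C           D
  I            0.4032      0.3031  2.1808e-06      0.2386
  C       -1.4137e-06  4.7123e-07  4.7123e-07  4.7123e-07
  E            0.4032      0.3031  2.6521e-06      0.2386
  solve Keq expr → x = 4.7123e-07; check Q = 2.9250e-06
Then remove 0.06071 M of D.
Step 3:
                    J           M           C           D
  I            0.4032      0.3031  2.6521e-06      0.1778
  C       -2.7157e-06  9.0523e-07  9.0523e-07  9.0523e-07
  E            0.4032      0.3031  3.5573e-06      0.1778
  solve Keq expr → x = 9.0523e-07; check Q = 2.9250e-06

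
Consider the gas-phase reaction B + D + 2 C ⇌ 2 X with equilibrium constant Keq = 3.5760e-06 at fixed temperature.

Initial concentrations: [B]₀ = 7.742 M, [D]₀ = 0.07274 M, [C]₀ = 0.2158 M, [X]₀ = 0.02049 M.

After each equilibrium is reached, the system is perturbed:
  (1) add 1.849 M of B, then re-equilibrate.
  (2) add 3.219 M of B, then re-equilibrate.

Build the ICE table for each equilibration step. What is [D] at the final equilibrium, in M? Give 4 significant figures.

Q₀ = 0.01601 vs Keq = 3.5760e-06 ⇒ Q>K, reverse
Step 1:
                    B           D           C           X
  I             7.742     0.07274      0.2158     0.02049
  C           0.01007     0.01007     0.02013    -0.02013
  E             7.752     0.08281      0.2359  3.5746e-04
  solve Keq expr → x = -0.01007; check Q = 3.5760e-06
Then add 1.849 M of B.
Step 2:
                    B           D           C           X
  I             9.601     0.08281      0.2359  3.5746e-04
  C       -2.0118e-05 -2.0118e-05 -4.0236e-05  4.0236e-05
  E             9.601     0.08279      0.2359  3.9770e-04
  solve Keq expr → x = 2.0118e-05; check Q = 3.5760e-06
Then add 3.219 M of B.
Step 3:
                    B           D           C           X
  I             12.82     0.08279      0.2359  3.9770e-04
  C       -3.0826e-05 -3.0826e-05 -6.1652e-05  6.1652e-05
  E             12.82     0.08276      0.2358  4.5935e-04
  solve Keq expr → x = 3.0826e-05; check Q = 3.5760e-06

[D]_eq = 0.08276 M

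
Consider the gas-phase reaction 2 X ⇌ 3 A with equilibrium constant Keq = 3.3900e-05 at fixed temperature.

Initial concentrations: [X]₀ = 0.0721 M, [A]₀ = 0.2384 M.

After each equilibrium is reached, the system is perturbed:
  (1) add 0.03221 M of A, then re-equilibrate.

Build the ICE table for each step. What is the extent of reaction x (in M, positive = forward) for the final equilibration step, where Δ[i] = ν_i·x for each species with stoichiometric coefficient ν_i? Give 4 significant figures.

Q₀ = 2.606 vs Keq = 3.3900e-05 ⇒ Q>K, reverse
Step 1:
                  X         A
  Initial    0.0721    0.2384
  Change      0.151   -0.2265
  Equil      0.2231    0.0119
  solve Keq expr → x = -0.0755; check Q = 3.3900e-05
Then add 0.03221 M of A.
Step 2:
                  X         A
  Initial    0.2231   0.04411
  Change    0.02098  -0.03147
  Equil      0.2441   0.01264
  solve Keq expr → x = -0.01049; check Q = 3.3900e-05

x = -0.01049 M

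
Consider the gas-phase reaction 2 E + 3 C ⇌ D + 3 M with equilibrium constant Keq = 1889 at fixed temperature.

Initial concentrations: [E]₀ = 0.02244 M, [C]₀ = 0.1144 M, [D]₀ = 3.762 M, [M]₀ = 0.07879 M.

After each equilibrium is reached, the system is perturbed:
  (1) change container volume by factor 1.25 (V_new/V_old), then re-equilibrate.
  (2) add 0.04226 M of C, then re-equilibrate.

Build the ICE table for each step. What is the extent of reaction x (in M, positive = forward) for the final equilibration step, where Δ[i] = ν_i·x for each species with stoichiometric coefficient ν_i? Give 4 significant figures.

x = 0.002521 M

Q₀ = 2441 vs Keq = 1889 ⇒ Q>K, reverse
Step 1:
                   E          C          D          M
  I          0.02244     0.1144      3.762    0.07879
  C         0.001397   0.002095 -6.9830e-04  -0.002095
  E          0.02384     0.1165      3.761     0.0767
  solve Keq expr → x = -6.9830e-04; check Q = 1889
Then change container volume by factor 1.25 (V_new/V_old).
Step 2:
                   E          C          D          M
  I          0.01907     0.0932      3.009    0.06136
  C       9.9371e-04   0.001491 -4.9685e-04  -0.001491
  E          0.02006    0.09469      3.009    0.05987
  solve Keq expr → x = -4.9685e-04; check Q = 1889
Then add 0.04226 M of C.
Step 3:
                   E          C          D          M
  I          0.02006     0.1369      3.009    0.05987
  C        -0.005042  -0.007563   0.002521   0.007563
  E          0.01502     0.1294      3.011    0.06743
  solve Keq expr → x = 0.002521; check Q = 1889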